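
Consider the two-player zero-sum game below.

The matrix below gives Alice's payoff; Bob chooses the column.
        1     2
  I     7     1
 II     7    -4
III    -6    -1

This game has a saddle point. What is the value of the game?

Row minima: 1, -4, -6 → Alice's maximin is 1.
Column maxima: 7, 1 → Bob's minimax is 1.
They coincide at (I, 2), so the value is 1.

1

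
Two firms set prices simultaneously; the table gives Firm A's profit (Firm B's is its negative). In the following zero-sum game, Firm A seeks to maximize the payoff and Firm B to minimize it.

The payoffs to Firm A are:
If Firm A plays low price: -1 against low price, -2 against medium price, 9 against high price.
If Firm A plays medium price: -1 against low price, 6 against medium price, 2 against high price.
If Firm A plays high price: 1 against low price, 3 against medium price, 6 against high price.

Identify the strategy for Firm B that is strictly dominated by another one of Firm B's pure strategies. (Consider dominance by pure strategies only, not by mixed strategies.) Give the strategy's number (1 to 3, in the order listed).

Firm B prefers columns that give Firm A less. Compare high price with low price: -1 < 9, -1 < 2, 1 < 6.
So low price strictly dominates high price for Firm B; high price is strictly dominated.

3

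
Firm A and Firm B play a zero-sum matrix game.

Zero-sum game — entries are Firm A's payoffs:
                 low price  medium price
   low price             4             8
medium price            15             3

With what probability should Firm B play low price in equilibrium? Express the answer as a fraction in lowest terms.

5/16

Row minima are 4 and 3, so Firm A's maximin is 4; column maxima are 15 and 8, so Firm B's minimax is 8. These differ, so the equilibrium is in mixed strategies.
Let Firm B play low price with probability q. Firm A is indifferent when 4q + 8(1−q) = 15q + 3(1−q), giving q = 5/16.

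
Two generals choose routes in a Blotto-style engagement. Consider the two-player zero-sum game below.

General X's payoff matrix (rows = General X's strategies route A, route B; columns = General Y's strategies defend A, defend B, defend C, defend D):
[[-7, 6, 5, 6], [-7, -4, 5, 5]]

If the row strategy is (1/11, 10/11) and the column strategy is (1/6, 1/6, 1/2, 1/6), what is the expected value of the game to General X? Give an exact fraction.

Against (1/6, 1/6, 1/2, 1/6), each row's expected payoff is route A: 10/3; route B: 3/2.
Taking the (1/11, 10/11)-weighted average: (1/11)·(10/3) + (10/11)·(3/2) = 5/3.

5/3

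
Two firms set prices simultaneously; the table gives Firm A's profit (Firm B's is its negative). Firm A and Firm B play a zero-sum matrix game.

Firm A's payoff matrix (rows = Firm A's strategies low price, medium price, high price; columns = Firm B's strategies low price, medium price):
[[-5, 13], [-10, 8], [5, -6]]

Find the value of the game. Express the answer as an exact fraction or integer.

Row medium price is strictly dominated by row low price, so Firm A never plays it.
The remaining 2×2 game on (low price, high price) × (low price, medium price) has no saddle point. Let Firm A play low price with probability p; indifference gives −5p + 5(1−p) = 13p − 6(1−p), so p = 11/29.
Similarly Firm B's optimal q on low price is 19/29, and the value is -5·(19/29) + (13)·(10/29) = 35/29.

35/29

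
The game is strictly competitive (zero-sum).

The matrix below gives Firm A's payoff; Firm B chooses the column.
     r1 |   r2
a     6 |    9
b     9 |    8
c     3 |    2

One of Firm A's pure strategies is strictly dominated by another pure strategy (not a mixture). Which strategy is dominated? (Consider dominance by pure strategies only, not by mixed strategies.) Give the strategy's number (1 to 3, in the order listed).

3

Compare c with a: 6 > 3, 9 > 2.
So a strictly dominates c for Firm A; c is strictly dominated.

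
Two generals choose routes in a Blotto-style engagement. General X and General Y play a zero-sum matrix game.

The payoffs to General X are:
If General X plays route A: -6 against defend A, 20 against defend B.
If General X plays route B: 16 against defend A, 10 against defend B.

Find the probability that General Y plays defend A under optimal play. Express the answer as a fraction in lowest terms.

5/16

Row minima are -6 and 10, so General X's maximin is 10; column maxima are 16 and 20, so General Y's minimax is 16. These differ, so the equilibrium is in mixed strategies.
Let General Y play defend A with probability q. General X is indifferent when −6q + 20(1−q) = 16q + 10(1−q), giving q = 5/16.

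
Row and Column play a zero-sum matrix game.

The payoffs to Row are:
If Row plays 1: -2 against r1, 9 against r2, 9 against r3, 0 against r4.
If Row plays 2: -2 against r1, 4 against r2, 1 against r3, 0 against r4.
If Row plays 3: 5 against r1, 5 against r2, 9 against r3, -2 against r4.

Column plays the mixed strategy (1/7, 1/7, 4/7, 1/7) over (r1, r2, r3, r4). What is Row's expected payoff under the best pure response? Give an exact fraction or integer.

44/7

1: (-2)·(1/7) + (9)·(1/7) + (9)·(4/7) + (0)·(1/7) = 43/7.
2: (-2)·(1/7) + (4)·(1/7) + (1)·(4/7) + (0)·(1/7) = 6/7.
3: (5)·(1/7) + (5)·(1/7) + (9)·(4/7) + (-2)·(1/7) = 44/7.
The best pure response is 3 with expected payoff 44/7.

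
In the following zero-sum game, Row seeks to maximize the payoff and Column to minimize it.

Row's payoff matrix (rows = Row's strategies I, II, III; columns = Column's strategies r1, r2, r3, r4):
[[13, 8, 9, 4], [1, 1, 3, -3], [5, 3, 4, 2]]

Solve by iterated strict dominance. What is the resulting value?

Row II is strictly dominated by row I (13>1, 8>1, 9>3, 4>-3); eliminate II.
Row III is strictly dominated by row I (13>5, 8>3, 9>4, 4>2); eliminate III.
Column r3 is strictly dominated by r2 for Column (8<9); eliminate r3.
Column r2 is strictly dominated by r4 for Column (4<8); eliminate r2.
Column r1 is strictly dominated by r4 for Column (4<13); eliminate r1.
Only (I, r4) remains, with payoff 4.

4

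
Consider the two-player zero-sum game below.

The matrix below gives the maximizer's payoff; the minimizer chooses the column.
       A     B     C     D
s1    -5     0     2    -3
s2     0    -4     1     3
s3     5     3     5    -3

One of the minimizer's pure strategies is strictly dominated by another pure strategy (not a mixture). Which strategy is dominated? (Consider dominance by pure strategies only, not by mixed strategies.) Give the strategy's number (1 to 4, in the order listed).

3

The minimizer prefers columns that give the maximizer less. Compare C with B: 0 < 2, -4 < 1, 3 < 5.
So B strictly dominates C for the minimizer; C is strictly dominated.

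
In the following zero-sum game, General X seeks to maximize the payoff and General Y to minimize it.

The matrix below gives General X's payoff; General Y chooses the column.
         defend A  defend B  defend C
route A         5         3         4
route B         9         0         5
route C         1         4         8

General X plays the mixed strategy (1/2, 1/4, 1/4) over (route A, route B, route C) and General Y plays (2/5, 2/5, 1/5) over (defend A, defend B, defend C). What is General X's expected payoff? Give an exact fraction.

Against (2/5, 2/5, 1/5), each row's expected payoff is route A: 4; route B: 23/5; route C: 18/5.
Taking the (1/2, 1/4, 1/4)-weighted average: (1/2)·(4) + (1/4)·(23/5) + (1/4)·(18/5) = 81/20.

81/20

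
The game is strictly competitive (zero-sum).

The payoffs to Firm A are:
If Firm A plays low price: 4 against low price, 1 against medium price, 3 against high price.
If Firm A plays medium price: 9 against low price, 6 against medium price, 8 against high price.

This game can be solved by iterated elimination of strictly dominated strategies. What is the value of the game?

Column low price is strictly dominated by medium price for Firm B (1<4, 6<9); eliminate low price.
Column high price is strictly dominated by medium price for Firm B (1<3, 6<8); eliminate high price.
Row low price is strictly dominated by row medium price (6>1); eliminate low price.
Only (medium price, medium price) remains, with payoff 6.

6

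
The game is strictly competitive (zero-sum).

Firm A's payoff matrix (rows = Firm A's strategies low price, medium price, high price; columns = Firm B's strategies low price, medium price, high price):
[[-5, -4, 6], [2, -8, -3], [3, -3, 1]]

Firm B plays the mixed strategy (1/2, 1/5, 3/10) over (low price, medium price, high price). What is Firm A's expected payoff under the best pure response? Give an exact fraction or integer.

low price: (-5)·(1/2) + (-4)·(1/5) + (6)·(3/10) = -3/2.
medium price: (2)·(1/2) + (-8)·(1/5) + (-3)·(3/10) = -3/2.
high price: (3)·(1/2) + (-3)·(1/5) + (1)·(3/10) = 6/5.
The best pure response is high price with expected payoff 6/5.

6/5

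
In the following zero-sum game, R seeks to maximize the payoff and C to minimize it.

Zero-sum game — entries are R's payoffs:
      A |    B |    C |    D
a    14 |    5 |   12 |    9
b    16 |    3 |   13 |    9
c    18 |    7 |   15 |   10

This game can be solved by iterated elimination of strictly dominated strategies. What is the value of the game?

7

Row a is strictly dominated by row c (18>14, 7>5, 15>12, 10>9); eliminate a.
Row b is strictly dominated by row c (18>16, 7>3, 15>13, 10>9); eliminate b.
Column C is strictly dominated by B for C (7<15); eliminate C.
Column D is strictly dominated by B for C (7<10); eliminate D.
Column A is strictly dominated by B for C (7<18); eliminate A.
Only (c, B) remains, with payoff 7.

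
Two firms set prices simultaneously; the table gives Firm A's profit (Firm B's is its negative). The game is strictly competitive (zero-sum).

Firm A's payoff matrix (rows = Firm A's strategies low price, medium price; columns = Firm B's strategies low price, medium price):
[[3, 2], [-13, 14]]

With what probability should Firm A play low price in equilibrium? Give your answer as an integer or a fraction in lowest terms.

Row minima are 2 and -13, so Firm A's maximin is 2; column maxima are 3 and 14, so Firm B's minimax is 3. These differ, so the equilibrium is in mixed strategies.
Let Firm A play low price with probability p. Firm B is indifferent when 3p − 13(1−p) = 2p + 14(1−p), giving p = 27/28.

27/28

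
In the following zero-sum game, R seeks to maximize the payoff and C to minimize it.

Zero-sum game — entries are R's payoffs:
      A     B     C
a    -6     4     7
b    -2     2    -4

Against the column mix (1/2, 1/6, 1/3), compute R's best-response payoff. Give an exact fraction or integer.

a: (-6)·(1/2) + (4)·(1/6) + (7)·(1/3) = 0.
b: (-2)·(1/2) + (2)·(1/6) + (-4)·(1/3) = -2.
The best pure response is a with expected payoff 0.

0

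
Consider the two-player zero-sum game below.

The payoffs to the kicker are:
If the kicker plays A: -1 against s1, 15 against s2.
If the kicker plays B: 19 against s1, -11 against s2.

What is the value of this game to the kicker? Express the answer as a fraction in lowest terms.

Row minima are -1 and -11, so the kicker's maximin is -1; column maxima are 19 and 15, so the goalkeeper's minimax is 15. These differ, so the equilibrium is in mixed strategies.
Let the kicker play A with probability p. The goalkeeper is indifferent when −p + 19(1−p) = 15p − 11(1−p), giving p = 15/23.
Let the goalkeeper play s1 with probability q. The kicker is indifferent when −q + 15(1−q) = 19q − 11(1−q), giving q = 13/23.
The value is -1·(13/23) + (15)·(10/23) = 137/23.

137/23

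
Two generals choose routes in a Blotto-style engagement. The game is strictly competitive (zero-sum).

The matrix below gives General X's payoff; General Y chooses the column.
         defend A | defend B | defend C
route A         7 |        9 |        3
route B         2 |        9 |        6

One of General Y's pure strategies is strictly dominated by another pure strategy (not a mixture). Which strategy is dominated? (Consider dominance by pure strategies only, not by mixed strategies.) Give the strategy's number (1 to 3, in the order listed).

2

General Y prefers columns that give General X less. Compare defend B with defend A: 7 < 9, 2 < 9.
So defend A strictly dominates defend B for General Y; defend B is strictly dominated.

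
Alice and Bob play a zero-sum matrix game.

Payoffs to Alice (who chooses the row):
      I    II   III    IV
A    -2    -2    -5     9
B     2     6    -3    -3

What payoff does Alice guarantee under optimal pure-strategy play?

Row minima: -5, -3 → Alice's maximin is -3.
Column maxima: 2, 6, -3, 9 → Bob's minimax is -3.
They coincide at (B, III), so the value is -3.

-3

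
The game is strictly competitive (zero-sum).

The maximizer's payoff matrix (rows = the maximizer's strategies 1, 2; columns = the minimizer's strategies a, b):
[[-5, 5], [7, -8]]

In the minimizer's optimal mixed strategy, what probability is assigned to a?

Row minima are -5 and -8, so the maximizer's maximin is -5; column maxima are 7 and 5, so the minimizer's minimax is 5. These differ, so the equilibrium is in mixed strategies.
Let the minimizer play a with probability q. The maximizer is indifferent when −5q + 5(1−q) = 7q − 8(1−q), giving q = 13/25.

13/25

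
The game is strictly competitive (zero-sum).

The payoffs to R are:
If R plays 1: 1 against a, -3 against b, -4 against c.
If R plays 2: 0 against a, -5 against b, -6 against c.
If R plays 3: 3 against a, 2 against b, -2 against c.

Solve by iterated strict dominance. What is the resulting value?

Row 2 is strictly dominated by row 1 (1>0, -3>-5, -4>-6); eliminate 2.
Row 1 is strictly dominated by row 3 (3>1, 2>-3, -2>-4); eliminate 1.
Column a is strictly dominated by b for C (2<3); eliminate a.
Column b is strictly dominated by c for C (-2<2); eliminate b.
Only (3, c) remains, with payoff -2.

-2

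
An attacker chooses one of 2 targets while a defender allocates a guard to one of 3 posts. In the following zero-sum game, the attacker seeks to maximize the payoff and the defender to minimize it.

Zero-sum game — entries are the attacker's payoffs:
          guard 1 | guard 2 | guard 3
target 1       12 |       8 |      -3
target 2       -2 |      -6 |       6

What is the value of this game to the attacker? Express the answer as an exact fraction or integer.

30/23

Column guard 1 is strictly dominated by guard 2 for the defender (it gives the attacker more in every row).
The remaining 2×2 game on (target 1, target 2) × (guard 2, guard 3) has no saddle point. Let the attacker play target 1 with probability p; indifference gives 8p − 6(1−p) = −3p + 6(1−p), so p = 12/23.
Similarly the defender's optimal q on guard 2 is 9/23, and the value is 8·(9/23) + (-3)·(14/23) = 30/23.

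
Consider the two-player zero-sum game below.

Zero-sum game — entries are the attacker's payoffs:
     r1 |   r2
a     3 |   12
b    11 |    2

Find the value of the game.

Row minima are 3 and 2, so the attacker's maximin is 3; column maxima are 11 and 12, so the defender's minimax is 11. These differ, so the equilibrium is in mixed strategies.
Let the attacker play a with probability p. The defender is indifferent when 3p + 11(1−p) = 12p + 2(1−p), giving p = 1/2.
Let the defender play r1 with probability q. The attacker is indifferent when 3q + 12(1−q) = 11q + 2(1−q), giving q = 5/9.
The value is 3·(5/9) + (12)·(4/9) = 7.

7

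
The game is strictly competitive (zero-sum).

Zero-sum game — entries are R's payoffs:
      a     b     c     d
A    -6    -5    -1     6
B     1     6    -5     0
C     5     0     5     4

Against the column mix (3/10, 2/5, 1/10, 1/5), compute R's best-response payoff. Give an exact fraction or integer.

A: (-6)·(3/10) + (-5)·(2/5) + (-1)·(1/10) + (6)·(1/5) = -27/10.
B: (1)·(3/10) + (6)·(2/5) + (-5)·(1/10) + (0)·(1/5) = 11/5.
C: (5)·(3/10) + (0)·(2/5) + (5)·(1/10) + (4)·(1/5) = 14/5.
The best pure response is C with expected payoff 14/5.

14/5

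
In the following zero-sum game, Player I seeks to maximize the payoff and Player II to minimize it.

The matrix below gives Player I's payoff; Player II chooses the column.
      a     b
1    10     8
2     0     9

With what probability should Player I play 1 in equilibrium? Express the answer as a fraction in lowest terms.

9/11

Row minima are 8 and 0, so Player I's maximin is 8; column maxima are 10 and 9, so Player II's minimax is 9. These differ, so the equilibrium is in mixed strategies.
Let Player I play 1 with probability p. Player II is indifferent when 10p = 8p + 9(1−p), giving p = 9/11.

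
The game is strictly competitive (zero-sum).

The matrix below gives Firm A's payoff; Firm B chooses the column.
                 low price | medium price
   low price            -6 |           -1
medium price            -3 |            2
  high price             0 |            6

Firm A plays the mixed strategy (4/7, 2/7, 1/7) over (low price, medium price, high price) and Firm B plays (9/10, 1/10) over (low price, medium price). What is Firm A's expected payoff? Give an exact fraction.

Against (9/10, 1/10), each row's expected payoff is low price: -11/2; medium price: -5/2; high price: 3/5.
Taking the (4/7, 2/7, 1/7)-weighted average: (4/7)·(-11/2) + (2/7)·(-5/2) + (1/7)·(3/5) = -132/35.

-132/35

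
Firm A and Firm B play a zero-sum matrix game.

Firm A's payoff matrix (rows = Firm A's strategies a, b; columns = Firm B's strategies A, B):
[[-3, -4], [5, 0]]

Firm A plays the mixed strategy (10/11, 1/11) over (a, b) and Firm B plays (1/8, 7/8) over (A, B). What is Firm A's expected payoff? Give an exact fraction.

-305/88

Against (1/8, 7/8), each row's expected payoff is a: -31/8; b: 5/8.
Taking the (10/11, 1/11)-weighted average: (10/11)·(-31/8) + (1/11)·(5/8) = -305/88.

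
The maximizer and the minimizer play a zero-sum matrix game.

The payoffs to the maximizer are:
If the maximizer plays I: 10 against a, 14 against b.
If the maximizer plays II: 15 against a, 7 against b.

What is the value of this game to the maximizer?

Row minima are 10 and 7, so the maximizer's maximin is 10; column maxima are 15 and 14, so the minimizer's minimax is 14. These differ, so the equilibrium is in mixed strategies.
Let the maximizer play I with probability p. The minimizer is indifferent when 10p + 15(1−p) = 14p + 7(1−p), giving p = 2/3.
Let the minimizer play a with probability q. The maximizer is indifferent when 10q + 14(1−q) = 15q + 7(1−q), giving q = 7/12.
The value is 10·(7/12) + (14)·(5/12) = 35/3.

35/3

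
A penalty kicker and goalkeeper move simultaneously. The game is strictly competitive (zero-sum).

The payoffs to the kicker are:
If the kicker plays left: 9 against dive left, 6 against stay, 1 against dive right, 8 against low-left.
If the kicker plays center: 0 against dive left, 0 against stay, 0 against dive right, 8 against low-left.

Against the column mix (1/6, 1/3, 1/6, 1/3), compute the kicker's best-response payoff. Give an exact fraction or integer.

left: (9)·(1/6) + (6)·(1/3) + (1)·(1/6) + (8)·(1/3) = 19/3.
center: (0)·(1/6) + (0)·(1/3) + (0)·(1/6) + (8)·(1/3) = 8/3.
The best pure response is left with expected payoff 19/3.

19/3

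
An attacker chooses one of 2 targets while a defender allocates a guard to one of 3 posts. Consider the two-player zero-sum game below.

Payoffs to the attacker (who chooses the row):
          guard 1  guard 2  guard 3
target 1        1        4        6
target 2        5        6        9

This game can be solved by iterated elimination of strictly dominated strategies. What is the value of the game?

5

Row target 1 is strictly dominated by row target 2 (5>1, 6>4, 9>6); eliminate target 1.
Column guard 2 is strictly dominated by guard 1 for the defender (5<6); eliminate guard 2.
Column guard 3 is strictly dominated by guard 1 for the defender (5<9); eliminate guard 3.
Only (target 2, guard 1) remains, with payoff 5.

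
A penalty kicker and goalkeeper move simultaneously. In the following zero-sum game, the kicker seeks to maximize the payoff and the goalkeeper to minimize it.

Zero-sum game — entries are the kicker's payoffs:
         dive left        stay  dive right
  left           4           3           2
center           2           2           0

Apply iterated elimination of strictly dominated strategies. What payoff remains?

Row center is strictly dominated by row left (4>2, 3>2, 2>0); eliminate center.
Column stay is strictly dominated by dive right for the goalkeeper (2<3); eliminate stay.
Column dive left is strictly dominated by dive right for the goalkeeper (2<4); eliminate dive left.
Only (left, dive right) remains, with payoff 2.

2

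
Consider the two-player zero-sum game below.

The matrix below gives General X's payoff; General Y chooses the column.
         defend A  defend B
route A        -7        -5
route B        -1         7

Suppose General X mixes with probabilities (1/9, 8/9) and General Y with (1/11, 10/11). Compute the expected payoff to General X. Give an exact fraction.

5

Against (1/11, 10/11), each row's expected payoff is route A: -57/11; route B: 69/11.
Taking the (1/9, 8/9)-weighted average: (1/9)·(-57/11) + (8/9)·(69/11) = 5.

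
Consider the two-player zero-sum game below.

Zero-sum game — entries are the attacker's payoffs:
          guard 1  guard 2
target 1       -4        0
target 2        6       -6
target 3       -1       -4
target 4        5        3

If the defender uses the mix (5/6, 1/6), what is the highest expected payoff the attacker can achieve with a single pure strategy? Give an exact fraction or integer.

target 1: (-4)·(5/6) + (0)·(1/6) = -10/3.
target 2: (6)·(5/6) + (-6)·(1/6) = 4.
target 3: (-1)·(5/6) + (-4)·(1/6) = -3/2.
target 4: (5)·(5/6) + (3)·(1/6) = 14/3.
The best pure response is target 4 with expected payoff 14/3.

14/3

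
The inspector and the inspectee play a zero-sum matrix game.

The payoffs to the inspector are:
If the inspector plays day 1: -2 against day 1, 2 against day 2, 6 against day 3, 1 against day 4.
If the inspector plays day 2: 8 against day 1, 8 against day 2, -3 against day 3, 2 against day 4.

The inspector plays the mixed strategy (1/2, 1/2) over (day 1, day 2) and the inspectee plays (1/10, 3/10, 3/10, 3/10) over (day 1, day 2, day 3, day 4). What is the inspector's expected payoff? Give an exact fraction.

27/10

Against (1/10, 3/10, 3/10, 3/10), each row's expected payoff is day 1: 5/2; day 2: 29/10.
Taking the (1/2, 1/2)-weighted average: (1/2)·(5/2) + (1/2)·(29/10) = 27/10.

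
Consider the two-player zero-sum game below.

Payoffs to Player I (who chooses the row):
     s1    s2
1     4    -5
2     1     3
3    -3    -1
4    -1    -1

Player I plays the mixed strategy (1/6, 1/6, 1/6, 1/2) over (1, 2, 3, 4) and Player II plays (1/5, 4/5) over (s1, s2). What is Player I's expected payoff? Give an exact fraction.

-5/6

Against (1/5, 4/5), each row's expected payoff is 1: -16/5; 2: 13/5; 3: -7/5; 4: -1.
Taking the (1/6, 1/6, 1/6, 1/2)-weighted average: (1/6)·(-16/5) + (1/6)·(13/5) + (1/6)·(-7/5) + (1/2)·(-1) = -5/6.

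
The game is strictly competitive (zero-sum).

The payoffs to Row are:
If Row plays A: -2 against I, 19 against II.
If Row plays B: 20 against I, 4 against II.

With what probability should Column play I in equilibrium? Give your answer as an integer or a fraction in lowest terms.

Row minima are -2 and 4, so Row's maximin is 4; column maxima are 20 and 19, so Column's minimax is 19. These differ, so the equilibrium is in mixed strategies.
Let Column play I with probability q. Row is indifferent when −2q + 19(1−q) = 20q + 4(1−q), giving q = 15/37.

15/37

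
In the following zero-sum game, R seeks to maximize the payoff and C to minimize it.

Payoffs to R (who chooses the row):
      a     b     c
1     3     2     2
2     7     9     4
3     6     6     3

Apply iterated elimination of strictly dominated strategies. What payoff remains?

Row 3 is strictly dominated by row 2 (7>6, 9>6, 4>3); eliminate 3.
Row 1 is strictly dominated by row 2 (7>3, 9>2, 4>2); eliminate 1.
Column a is strictly dominated by c for C (4<7); eliminate a.
Column b is strictly dominated by c for C (4<9); eliminate b.
Only (2, c) remains, with payoff 4.

4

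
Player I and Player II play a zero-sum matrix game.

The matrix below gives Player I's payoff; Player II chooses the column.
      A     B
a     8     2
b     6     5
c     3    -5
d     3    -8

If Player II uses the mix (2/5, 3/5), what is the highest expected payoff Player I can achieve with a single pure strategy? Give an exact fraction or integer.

27/5

a: (8)·(2/5) + (2)·(3/5) = 22/5.
b: (6)·(2/5) + (5)·(3/5) = 27/5.
c: (3)·(2/5) + (-5)·(3/5) = -9/5.
d: (3)·(2/5) + (-8)·(3/5) = -18/5.
The best pure response is b with expected payoff 27/5.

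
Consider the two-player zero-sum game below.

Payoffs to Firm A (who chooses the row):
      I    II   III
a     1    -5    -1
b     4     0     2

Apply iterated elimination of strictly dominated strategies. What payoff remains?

Column III is strictly dominated by II for Firm B (-5<-1, 0<2); eliminate III.
Row a is strictly dominated by row b (4>1, 0>-5); eliminate a.
Column I is strictly dominated by II for Firm B (0<4); eliminate I.
Only (b, II) remains, with payoff 0.

0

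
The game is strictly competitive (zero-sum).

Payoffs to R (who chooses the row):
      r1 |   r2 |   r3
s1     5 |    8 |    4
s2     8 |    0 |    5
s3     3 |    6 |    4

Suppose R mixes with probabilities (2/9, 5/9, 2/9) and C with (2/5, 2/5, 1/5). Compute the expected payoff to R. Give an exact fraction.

209/45

Against (2/5, 2/5, 1/5), each row's expected payoff is s1: 6; s2: 21/5; s3: 22/5.
Taking the (2/9, 5/9, 2/9)-weighted average: (2/9)·(6) + (5/9)·(21/5) + (2/9)·(22/5) = 209/45.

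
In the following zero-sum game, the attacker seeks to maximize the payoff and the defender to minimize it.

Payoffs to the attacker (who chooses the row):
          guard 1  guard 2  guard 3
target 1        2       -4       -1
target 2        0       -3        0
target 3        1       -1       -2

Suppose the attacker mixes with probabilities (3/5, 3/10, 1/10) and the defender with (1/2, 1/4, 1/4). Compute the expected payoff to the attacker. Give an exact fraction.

Against (1/2, 1/4, 1/4), each row's expected payoff is target 1: -1/4; target 2: -3/4; target 3: -1/4.
Taking the (3/5, 3/10, 1/10)-weighted average: (3/5)·(-1/4) + (3/10)·(-3/4) + (1/10)·(-1/4) = -2/5.

-2/5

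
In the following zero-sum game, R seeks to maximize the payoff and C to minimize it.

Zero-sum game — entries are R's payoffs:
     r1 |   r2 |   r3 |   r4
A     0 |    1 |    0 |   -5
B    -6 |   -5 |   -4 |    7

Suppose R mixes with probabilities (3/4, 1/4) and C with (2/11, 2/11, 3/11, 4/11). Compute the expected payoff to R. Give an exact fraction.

Against (2/11, 2/11, 3/11, 4/11), each row's expected payoff is A: -18/11; B: -6/11.
Taking the (3/4, 1/4)-weighted average: (3/4)·(-18/11) + (1/4)·(-6/11) = -15/11.

-15/11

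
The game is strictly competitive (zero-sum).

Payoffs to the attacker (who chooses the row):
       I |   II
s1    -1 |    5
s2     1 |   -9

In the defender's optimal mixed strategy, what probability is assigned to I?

Row minima are -1 and -9, so the attacker's maximin is -1; column maxima are 1 and 5, so the defender's minimax is 1. These differ, so the equilibrium is in mixed strategies.
Let the defender play I with probability q. The attacker is indifferent when −q + 5(1−q) = q − 9(1−q), giving q = 7/8.

7/8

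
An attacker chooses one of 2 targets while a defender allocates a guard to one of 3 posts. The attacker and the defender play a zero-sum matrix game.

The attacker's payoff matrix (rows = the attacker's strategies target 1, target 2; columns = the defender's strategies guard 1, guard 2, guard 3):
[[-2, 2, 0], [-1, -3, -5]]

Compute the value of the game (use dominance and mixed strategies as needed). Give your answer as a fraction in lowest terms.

Column guard 2 is strictly dominated by guard 3 for the defender (it gives the attacker more in every row).
The remaining 2×2 game on (target 1, target 2) × (guard 1, guard 3) has no saddle point. Let the attacker play target 1 with probability p; indifference gives −2p − (1−p) = −5(1−p), so p = 2/3.
Similarly the defender's optimal q on guard 1 is 5/6, and the value is -2·(5/6) + (0)·(1/6) = -5/3.

-5/3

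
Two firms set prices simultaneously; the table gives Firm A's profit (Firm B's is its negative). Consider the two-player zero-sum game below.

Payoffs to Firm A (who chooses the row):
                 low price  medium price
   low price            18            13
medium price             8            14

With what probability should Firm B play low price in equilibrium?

1/11

Row minima are 13 and 8, so Firm A's maximin is 13; column maxima are 18 and 14, so Firm B's minimax is 14. These differ, so the equilibrium is in mixed strategies.
Let Firm B play low price with probability q. Firm A is indifferent when 18q + 13(1−q) = 8q + 14(1−q), giving q = 1/11.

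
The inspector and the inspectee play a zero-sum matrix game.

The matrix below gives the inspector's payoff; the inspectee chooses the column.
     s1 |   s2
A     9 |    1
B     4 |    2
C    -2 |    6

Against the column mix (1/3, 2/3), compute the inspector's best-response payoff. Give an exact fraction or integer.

11/3

A: (9)·(1/3) + (1)·(2/3) = 11/3.
B: (4)·(1/3) + (2)·(2/3) = 8/3.
C: (-2)·(1/3) + (6)·(2/3) = 10/3.
The best pure response is A with expected payoff 11/3.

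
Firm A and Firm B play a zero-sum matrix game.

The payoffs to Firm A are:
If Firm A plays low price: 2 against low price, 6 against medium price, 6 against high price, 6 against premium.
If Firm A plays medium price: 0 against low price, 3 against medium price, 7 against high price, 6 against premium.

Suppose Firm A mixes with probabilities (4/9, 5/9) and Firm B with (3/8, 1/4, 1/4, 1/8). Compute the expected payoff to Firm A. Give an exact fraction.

Against (3/8, 1/4, 1/4, 1/8), each row's expected payoff is low price: 9/2; medium price: 13/4.
Taking the (4/9, 5/9)-weighted average: (4/9)·(9/2) + (5/9)·(13/4) = 137/36.

137/36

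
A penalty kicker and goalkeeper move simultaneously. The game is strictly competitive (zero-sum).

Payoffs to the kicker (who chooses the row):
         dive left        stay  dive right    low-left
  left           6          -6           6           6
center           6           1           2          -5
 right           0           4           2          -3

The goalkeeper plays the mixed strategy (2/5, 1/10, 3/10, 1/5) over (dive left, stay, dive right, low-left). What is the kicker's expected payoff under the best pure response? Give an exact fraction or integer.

left: (6)·(2/5) + (-6)·(1/10) + (6)·(3/10) + (6)·(1/5) = 24/5.
center: (6)·(2/5) + (1)·(1/10) + (2)·(3/10) + (-5)·(1/5) = 21/10.
right: (0)·(2/5) + (4)·(1/10) + (2)·(3/10) + (-3)·(1/5) = 2/5.
The best pure response is left with expected payoff 24/5.

24/5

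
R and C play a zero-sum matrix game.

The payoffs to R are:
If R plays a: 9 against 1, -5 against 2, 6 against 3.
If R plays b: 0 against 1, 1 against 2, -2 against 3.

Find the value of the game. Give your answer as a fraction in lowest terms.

Column 1 is strictly dominated by 3 for C (it gives R more in every row).
The remaining 2×2 game on (a, b) × (2, 3) has no saddle point. Let R play a with probability p; indifference gives −5p + (1−p) = 6p − 2(1−p), so p = 3/14.
Similarly C's optimal q on 2 is 4/7, and the value is -5·(4/7) + (6)·(3/7) = -2/7.

-2/7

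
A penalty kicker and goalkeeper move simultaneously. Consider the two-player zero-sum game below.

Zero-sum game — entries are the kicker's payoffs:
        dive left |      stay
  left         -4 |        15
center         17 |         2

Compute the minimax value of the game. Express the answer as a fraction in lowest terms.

Row minima are -4 and 2, so the kicker's maximin is 2; column maxima are 17 and 15, so the goalkeeper's minimax is 15. These differ, so the equilibrium is in mixed strategies.
Let the kicker play left with probability p. The goalkeeper is indifferent when −4p + 17(1−p) = 15p + 2(1−p), giving p = 15/34.
Let the goalkeeper play dive left with probability q. The kicker is indifferent when −4q + 15(1−q) = 17q + 2(1−q), giving q = 13/34.
The value is -4·(13/34) + (15)·(21/34) = 263/34.

263/34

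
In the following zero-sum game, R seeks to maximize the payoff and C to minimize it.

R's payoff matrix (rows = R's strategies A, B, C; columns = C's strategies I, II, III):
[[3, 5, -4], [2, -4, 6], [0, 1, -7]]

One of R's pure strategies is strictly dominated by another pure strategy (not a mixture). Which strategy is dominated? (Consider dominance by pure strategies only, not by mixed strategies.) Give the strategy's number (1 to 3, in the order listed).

Compare C with A: 3 > 0, 5 > 1, -4 > -7.
So A strictly dominates C for R; C is strictly dominated.

3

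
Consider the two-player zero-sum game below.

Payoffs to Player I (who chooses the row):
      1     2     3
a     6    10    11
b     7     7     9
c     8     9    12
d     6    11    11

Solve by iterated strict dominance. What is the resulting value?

8

Row b is strictly dominated by row c (8>7, 9>7, 12>9); eliminate b.
Column 3 is strictly dominated by 1 for Player II (6<11, 8<12, 6<11); eliminate 3.
Column 2 is strictly dominated by 1 for Player II (6<10, 8<9, 6<11); eliminate 2.
Row a is strictly dominated by row c (8>6); eliminate a.
Row d is strictly dominated by row c (8>6); eliminate d.
Only (c, 1) remains, with payoff 8.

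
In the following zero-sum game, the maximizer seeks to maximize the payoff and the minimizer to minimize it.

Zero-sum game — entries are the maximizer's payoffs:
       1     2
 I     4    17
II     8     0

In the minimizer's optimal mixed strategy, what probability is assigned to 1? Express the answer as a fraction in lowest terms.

Row minima are 4 and 0, so the maximizer's maximin is 4; column maxima are 8 and 17, so the minimizer's minimax is 8. These differ, so the equilibrium is in mixed strategies.
Let the minimizer play 1 with probability q. The maximizer is indifferent when 4q + 17(1−q) = 8q, giving q = 17/21.

17/21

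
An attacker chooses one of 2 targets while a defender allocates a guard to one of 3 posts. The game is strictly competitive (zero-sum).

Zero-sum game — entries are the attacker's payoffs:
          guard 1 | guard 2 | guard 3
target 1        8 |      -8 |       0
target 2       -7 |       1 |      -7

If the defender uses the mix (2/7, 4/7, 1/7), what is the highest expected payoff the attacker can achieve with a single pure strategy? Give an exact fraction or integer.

target 1: (8)·(2/7) + (-8)·(4/7) + (0)·(1/7) = -16/7.
target 2: (-7)·(2/7) + (1)·(4/7) + (-7)·(1/7) = -17/7.
The best pure response is target 1 with expected payoff -16/7.

-16/7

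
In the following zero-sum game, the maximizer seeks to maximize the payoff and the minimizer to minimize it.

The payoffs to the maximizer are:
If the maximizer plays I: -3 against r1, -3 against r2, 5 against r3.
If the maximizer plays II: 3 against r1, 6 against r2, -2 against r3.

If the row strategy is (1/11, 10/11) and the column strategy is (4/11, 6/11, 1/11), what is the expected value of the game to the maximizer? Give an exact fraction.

Against (4/11, 6/11, 1/11), each row's expected payoff is I: -25/11; II: 46/11.
Taking the (1/11, 10/11)-weighted average: (1/11)·(-25/11) + (10/11)·(46/11) = 435/121.

435/121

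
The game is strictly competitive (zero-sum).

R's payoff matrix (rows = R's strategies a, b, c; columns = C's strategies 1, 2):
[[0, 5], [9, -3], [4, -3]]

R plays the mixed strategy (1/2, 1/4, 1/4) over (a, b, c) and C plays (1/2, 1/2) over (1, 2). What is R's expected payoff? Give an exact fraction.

17/8

Against (1/2, 1/2), each row's expected payoff is a: 5/2; b: 3; c: 1/2.
Taking the (1/2, 1/4, 1/4)-weighted average: (1/2)·(5/2) + (1/4)·(3) + (1/4)·(1/2) = 17/8.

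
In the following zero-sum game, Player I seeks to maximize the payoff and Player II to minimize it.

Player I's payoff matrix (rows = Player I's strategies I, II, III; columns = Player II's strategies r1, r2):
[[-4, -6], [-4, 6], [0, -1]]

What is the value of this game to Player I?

-4/11

Row I is strictly dominated by row III, so Player I never plays it.
The remaining 2×2 game on (II, III) × (r1, r2) has no saddle point. Let Player I play II with probability p; indifference gives −4p = 6p − (1−p), so p = 1/11.
Similarly Player II's optimal q on r1 is 7/11, and the value is -4·(7/11) + (6)·(4/11) = -4/11.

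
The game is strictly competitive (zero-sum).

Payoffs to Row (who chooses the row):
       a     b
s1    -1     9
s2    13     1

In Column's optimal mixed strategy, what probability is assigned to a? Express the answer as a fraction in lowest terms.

Row minima are -1 and 1, so Row's maximin is 1; column maxima are 13 and 9, so Column's minimax is 9. These differ, so the equilibrium is in mixed strategies.
Let Column play a with probability q. Row is indifferent when −q + 9(1−q) = 13q + (1−q), giving q = 4/11.

4/11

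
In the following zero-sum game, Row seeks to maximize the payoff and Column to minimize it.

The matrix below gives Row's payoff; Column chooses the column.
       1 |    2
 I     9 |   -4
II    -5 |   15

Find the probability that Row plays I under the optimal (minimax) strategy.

20/33

Row minima are -4 and -5, so Row's maximin is -4; column maxima are 9 and 15, so Column's minimax is 9. These differ, so the equilibrium is in mixed strategies.
Let Row play I with probability p. Column is indifferent when 9p − 5(1−p) = −4p + 15(1−p), giving p = 20/33.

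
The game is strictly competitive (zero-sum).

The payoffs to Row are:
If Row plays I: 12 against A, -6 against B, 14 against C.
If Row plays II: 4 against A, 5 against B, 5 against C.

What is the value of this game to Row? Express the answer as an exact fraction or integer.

Column C is strictly dominated by A for Column (it gives Row more in every row).
The remaining 2×2 game on (I, II) × (A, B) has no saddle point. Let Row play I with probability p; indifference gives 12p + 4(1−p) = −6p + 5(1−p), so p = 1/19.
Similarly Column's optimal q on A is 11/19, and the value is 12·(11/19) + (-6)·(8/19) = 84/19.

84/19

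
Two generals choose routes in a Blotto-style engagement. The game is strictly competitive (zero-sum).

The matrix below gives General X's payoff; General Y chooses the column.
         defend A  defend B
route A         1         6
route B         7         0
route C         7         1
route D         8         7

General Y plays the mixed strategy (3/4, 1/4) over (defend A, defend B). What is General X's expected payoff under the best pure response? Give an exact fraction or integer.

31/4

route A: (1)·(3/4) + (6)·(1/4) = 9/4.
route B: (7)·(3/4) + (0)·(1/4) = 21/4.
route C: (7)·(3/4) + (1)·(1/4) = 11/2.
route D: (8)·(3/4) + (7)·(1/4) = 31/4.
The best pure response is route D with expected payoff 31/4.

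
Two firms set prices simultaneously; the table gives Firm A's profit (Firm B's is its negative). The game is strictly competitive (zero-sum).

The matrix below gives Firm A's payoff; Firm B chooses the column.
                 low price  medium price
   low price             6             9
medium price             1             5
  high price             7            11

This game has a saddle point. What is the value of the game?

Row minima: 6, 1, 7 → Firm A's maximin is 7.
Column maxima: 7, 11 → Firm B's minimax is 7.
They coincide at (high price, low price), so the value is 7.

7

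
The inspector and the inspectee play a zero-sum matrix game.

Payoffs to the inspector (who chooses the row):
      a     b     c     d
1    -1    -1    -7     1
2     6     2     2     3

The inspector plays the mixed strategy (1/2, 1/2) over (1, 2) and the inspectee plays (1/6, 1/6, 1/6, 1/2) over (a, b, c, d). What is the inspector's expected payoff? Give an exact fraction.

13/12

Against (1/6, 1/6, 1/6, 1/2), each row's expected payoff is 1: -1; 2: 19/6.
Taking the (1/2, 1/2)-weighted average: (1/2)·(-1) + (1/2)·(19/6) = 13/12.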